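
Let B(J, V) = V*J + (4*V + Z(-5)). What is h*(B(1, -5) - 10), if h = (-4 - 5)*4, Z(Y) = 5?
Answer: 1080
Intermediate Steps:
h = -36 (h = -9*4 = -36)
B(J, V) = 5 + 4*V + J*V (B(J, V) = V*J + (4*V + 5) = J*V + (5 + 4*V) = 5 + 4*V + J*V)
h*(B(1, -5) - 10) = -36*((5 + 4*(-5) + 1*(-5)) - 10) = -36*((5 - 20 - 5) - 10) = -36*(-20 - 10) = -36*(-30) = 1080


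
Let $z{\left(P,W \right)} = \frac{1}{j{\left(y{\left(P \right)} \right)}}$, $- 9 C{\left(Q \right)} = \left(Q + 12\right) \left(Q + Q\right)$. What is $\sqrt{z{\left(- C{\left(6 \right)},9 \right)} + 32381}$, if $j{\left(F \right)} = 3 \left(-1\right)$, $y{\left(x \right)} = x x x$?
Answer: $\frac{\sqrt{291426}}{3} \approx 179.95$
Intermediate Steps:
$y{\left(x \right)} = x^{3}$ ($y{\left(x \right)} = x^{2} x = x^{3}$)
$j{\left(F \right)} = -3$
$C{\left(Q \right)} = - \frac{2 Q \left(12 + Q\right)}{9}$ ($C{\left(Q \right)} = - \frac{\left(Q + 12\right) \left(Q + Q\right)}{9} = - \frac{\left(12 + Q\right) 2 Q}{9} = - \frac{2 Q \left(12 + Q\right)}{9}$)
$z{\left(P,W \right)} = - \frac{1}{3}$ ($z{\left(P,W \right)} = \frac{1}{-3} = - \frac{1}{3}$)
$\sqrt{z{\left(- C{\left(6 \right)},9 \right)} + 32381} = \sqrt{- \frac{1}{3} + 32381} = \sqrt{\frac{97142}{3}} = \frac{\sqrt{291426}}{3}$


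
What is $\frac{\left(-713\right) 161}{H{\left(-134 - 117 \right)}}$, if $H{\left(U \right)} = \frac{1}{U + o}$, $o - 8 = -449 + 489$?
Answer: $23302979$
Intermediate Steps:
$o = 48$ ($o = 8 + \left(-449 + 489\right) = 8 + 40 = 48$)
$H{\left(U \right)} = \frac{1}{48 + U}$ ($H{\left(U \right)} = \frac{1}{U + 48} = \frac{1}{48 + U}$)
$\frac{\left(-713\right) 161}{H{\left(-134 - 117 \right)}} = \frac{\left(-713\right) 161}{\frac{1}{48 - 251}} = - \frac{114793}{\frac{1}{48 - 251}} = - \frac{114793}{\frac{1}{-203}} = - \frac{114793}{- \frac{1}{203}} = \left(-114793\right) \left(-203\right) = 23302979$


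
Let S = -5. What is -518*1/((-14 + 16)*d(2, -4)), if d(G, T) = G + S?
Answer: 259/3 ≈ 86.333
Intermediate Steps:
d(G, T) = -5 + G (d(G, T) = G - 5 = -5 + G)
-518*1/((-14 + 16)*d(2, -4)) = -518*1/((-14 + 16)*(-5 + 2)) = -518/(2*(-3)) = -518/(-6) = -518*(-1/6) = 259/3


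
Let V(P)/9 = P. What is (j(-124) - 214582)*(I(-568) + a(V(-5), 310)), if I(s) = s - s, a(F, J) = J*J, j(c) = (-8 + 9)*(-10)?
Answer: -20622291200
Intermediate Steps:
j(c) = -10 (j(c) = 1*(-10) = -10)
V(P) = 9*P
a(F, J) = J²
I(s) = 0
(j(-124) - 214582)*(I(-568) + a(V(-5), 310)) = (-10 - 214582)*(0 + 310²) = -214592*(0 + 96100) = -214592*96100 = -20622291200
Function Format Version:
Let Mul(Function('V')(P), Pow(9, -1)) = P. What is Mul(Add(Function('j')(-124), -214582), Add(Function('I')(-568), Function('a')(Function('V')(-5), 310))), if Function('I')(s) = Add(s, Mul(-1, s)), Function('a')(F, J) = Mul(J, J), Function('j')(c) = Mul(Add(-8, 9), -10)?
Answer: -20622291200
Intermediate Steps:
Function('j')(c) = -10 (Function('j')(c) = Mul(1, -10) = -10)
Function('V')(P) = Mul(9, P)
Function('a')(F, J) = Pow(J, 2)
Function('I')(s) = 0
Mul(Add(Function('j')(-124), -214582), Add(Function('I')(-568), Function('a')(Function('V')(-5), 310))) = Mul(Add(-10, -214582), Add(0, Pow(310, 2))) = Mul(-214592, Add(0, 96100)) = Mul(-214592, 96100) = -20622291200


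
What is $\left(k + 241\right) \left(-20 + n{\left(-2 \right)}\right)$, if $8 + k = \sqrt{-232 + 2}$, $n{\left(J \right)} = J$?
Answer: $-5126 - 22 i \sqrt{230} \approx -5126.0 - 333.65 i$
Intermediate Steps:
$k = -8 + i \sqrt{230}$ ($k = -8 + \sqrt{-232 + 2} = -8 + \sqrt{-230} = -8 + i \sqrt{230} \approx -8.0 + 15.166 i$)
$\left(k + 241\right) \left(-20 + n{\left(-2 \right)}\right) = \left(\left(-8 + i \sqrt{230}\right) + 241\right) \left(-20 - 2\right) = \left(233 + i \sqrt{230}\right) \left(-22\right) = -5126 - 22 i \sqrt{230}$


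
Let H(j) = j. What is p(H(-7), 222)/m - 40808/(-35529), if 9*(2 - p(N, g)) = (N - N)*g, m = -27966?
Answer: 190194245/165600669 ≈ 1.1485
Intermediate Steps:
p(N, g) = 2 (p(N, g) = 2 - (N - N)*g/9 = 2 - 0*g = 2 - 1/9*0 = 2 + 0 = 2)
p(H(-7), 222)/m - 40808/(-35529) = 2/(-27966) - 40808/(-35529) = 2*(-1/27966) - 40808*(-1/35529) = -1/13983 + 40808/35529 = 190194245/165600669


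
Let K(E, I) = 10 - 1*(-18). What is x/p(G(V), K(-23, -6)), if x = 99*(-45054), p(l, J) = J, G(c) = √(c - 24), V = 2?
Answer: -2230173/14 ≈ -1.5930e+5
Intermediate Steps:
K(E, I) = 28 (K(E, I) = 10 + 18 = 28)
G(c) = √(-24 + c)
x = -4460346
x/p(G(V), K(-23, -6)) = -4460346/28 = -4460346*1/28 = -2230173/14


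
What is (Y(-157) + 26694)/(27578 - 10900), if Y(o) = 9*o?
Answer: 25281/16678 ≈ 1.5158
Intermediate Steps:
(Y(-157) + 26694)/(27578 - 10900) = (9*(-157) + 26694)/(27578 - 10900) = (-1413 + 26694)/16678 = 25281*(1/16678) = 25281/16678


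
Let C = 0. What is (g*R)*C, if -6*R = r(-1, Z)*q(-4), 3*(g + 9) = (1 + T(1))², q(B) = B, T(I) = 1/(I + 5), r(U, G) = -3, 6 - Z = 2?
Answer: 0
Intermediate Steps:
Z = 4 (Z = 6 - 1*2 = 6 - 2 = 4)
T(I) = 1/(5 + I)
g = -923/108 (g = -9 + (1 + 1/(5 + 1))²/3 = -9 + (1 + 1/6)²/3 = -9 + (1 + ⅙)²/3 = -9 + (7/6)²/3 = -9 + (⅓)*(49/36) = -9 + 49/108 = -923/108 ≈ -8.5463)
R = -2 (R = -(-1)*(-4)/2 = -⅙*12 = -2)
(g*R)*C = -923/108*(-2)*0 = (923/54)*0 = 0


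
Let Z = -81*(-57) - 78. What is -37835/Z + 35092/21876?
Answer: -18566552/2758199 ≈ -6.7314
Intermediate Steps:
Z = 4539 (Z = 4617 - 78 = 4539)
-37835/Z + 35092/21876 = -37835/4539 + 35092/21876 = -37835*1/4539 + 35092*(1/21876) = -37835/4539 + 8773/5469 = -18566552/2758199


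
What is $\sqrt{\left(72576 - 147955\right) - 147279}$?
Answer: $i \sqrt{222658} \approx 471.87 i$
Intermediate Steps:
$\sqrt{\left(72576 - 147955\right) - 147279} = \sqrt{-75379 - 147279} = \sqrt{-222658} = i \sqrt{222658}$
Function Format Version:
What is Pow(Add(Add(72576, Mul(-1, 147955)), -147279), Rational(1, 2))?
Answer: Mul(I, Pow(222658, Rational(1, 2))) ≈ Mul(471.87, I)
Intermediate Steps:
Pow(Add(Add(72576, Mul(-1, 147955)), -147279), Rational(1, 2)) = Pow(Add(Add(72576, -147955), -147279), Rational(1, 2)) = Pow(Add(-75379, -147279), Rational(1, 2)) = Pow(-222658, Rational(1, 2)) = Mul(I, Pow(222658, Rational(1, 2)))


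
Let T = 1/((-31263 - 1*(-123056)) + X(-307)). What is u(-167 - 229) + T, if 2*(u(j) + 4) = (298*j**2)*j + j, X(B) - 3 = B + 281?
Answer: -849126837434819/91770 ≈ -9.2528e+9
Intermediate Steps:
X(B) = 284 + B (X(B) = 3 + (B + 281) = 3 + (281 + B) = 284 + B)
T = 1/91770 (T = 1/((-31263 - 1*(-123056)) + (284 - 307)) = 1/((-31263 + 123056) - 23) = 1/(91793 - 23) = 1/91770 ≈ 1.0897e-5)
u(j) = -4 + j/2 + 149*j**3 (u(j) = -4 + ((298*j**2)*j + j)/2 = -4 + (298*j**3 + j)/2 = -4 + (j + 298*j**3)/2 = -4 + (j/2 + 149*j**3) = -4 + j/2 + 149*j**3)
u(-167 - 229) + T = (-4 + (-167 - 229)/2 + 149*(-167 - 229)**3) + 1/91770 = (-4 + (1/2)*(-396) + 149*(-396)**3) + 1/91770 = (-4 - 198 + 149*(-62099136)) + 1/91770 = (-4 - 198 - 9252771264) + 1/91770 = -9252771466 + 1/91770 = -849126837434819/91770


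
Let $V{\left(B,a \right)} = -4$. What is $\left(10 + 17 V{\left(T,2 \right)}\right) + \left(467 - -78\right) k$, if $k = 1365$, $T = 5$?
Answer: $743867$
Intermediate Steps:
$\left(10 + 17 V{\left(T,2 \right)}\right) + \left(467 - -78\right) k = \left(10 + 17 \left(-4\right)\right) + \left(467 - -78\right) 1365 = \left(10 - 68\right) + \left(467 + 78\right) 1365 = -58 + 545 \cdot 1365 = -58 + 743925 = 743867$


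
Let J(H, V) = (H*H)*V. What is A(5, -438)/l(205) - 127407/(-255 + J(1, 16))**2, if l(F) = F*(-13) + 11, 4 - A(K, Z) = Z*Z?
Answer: 5309977231/75799567 ≈ 70.053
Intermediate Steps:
J(H, V) = V*H**2 (J(H, V) = H**2*V = V*H**2)
A(K, Z) = 4 - Z**2 (A(K, Z) = 4 - Z*Z = 4 - Z**2)
l(F) = 11 - 13*F (l(F) = -13*F + 11 = 11 - 13*F)
A(5, -438)/l(205) - 127407/(-255 + J(1, 16))**2 = (4 - 1*(-438)**2)/(11 - 13*205) - 127407/(-255 + 16*1**2)**2 = (4 - 1*191844)/(11 - 2665) - 127407/(-255 + 16*1)**2 = (4 - 191844)/(-2654) - 127407/(-255 + 16)**2 = -191840*(-1/2654) - 127407/((-239)**2) = 95920/1327 - 127407/57121 = 5309977231/75799567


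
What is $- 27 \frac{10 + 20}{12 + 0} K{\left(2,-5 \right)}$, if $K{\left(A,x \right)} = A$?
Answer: $-135$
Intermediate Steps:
$- 27 \frac{10 + 20}{12 + 0} K{\left(2,-5 \right)} = - 27 \frac{10 + 20}{12 + 0} \cdot 2 = - 27 \cdot \frac{30}{12} \cdot 2 = - 27 \cdot 30 \cdot \frac{1}{12} \cdot 2 = \left(-27\right) \frac{5}{2} \cdot 2 = \left(- \frac{135}{2}\right) 2 = -135$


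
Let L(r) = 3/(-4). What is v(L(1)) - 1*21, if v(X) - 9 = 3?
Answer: -9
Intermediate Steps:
L(r) = -3/4 (L(r) = 3*(-1/4) = -3/4)
v(X) = 12 (v(X) = 9 + 3 = 12)
v(L(1)) - 1*21 = 12 - 1*21 = 12 - 21 = -9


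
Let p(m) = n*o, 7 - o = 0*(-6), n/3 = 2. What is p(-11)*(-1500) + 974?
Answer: -62026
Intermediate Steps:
n = 6 (n = 3*2 = 6)
o = 7 (o = 7 - 0*(-6) = 7 - 1*0 = 7 + 0 = 7)
p(m) = 42 (p(m) = 6*7 = 42)
p(-11)*(-1500) + 974 = 42*(-1500) + 974 = -63000 + 974 = -62026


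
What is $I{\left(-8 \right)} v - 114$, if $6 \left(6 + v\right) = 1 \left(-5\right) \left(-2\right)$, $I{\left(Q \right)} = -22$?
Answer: $- \frac{56}{3} \approx -18.667$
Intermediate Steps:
$v = - \frac{13}{3}$ ($v = -6 + \frac{1 \left(-5\right) \left(-2\right)}{6} = -6 + \frac{\left(-5\right) \left(-2\right)}{6} = -6 + \frac{1}{6} \cdot 10 = -6 + \frac{5}{3} = - \frac{13}{3} \approx -4.3333$)
$I{\left(-8 \right)} v - 114 = \left(-22\right) \left(- \frac{13}{3}\right) - 114 = \frac{286}{3} - 114 = - \frac{56}{3}$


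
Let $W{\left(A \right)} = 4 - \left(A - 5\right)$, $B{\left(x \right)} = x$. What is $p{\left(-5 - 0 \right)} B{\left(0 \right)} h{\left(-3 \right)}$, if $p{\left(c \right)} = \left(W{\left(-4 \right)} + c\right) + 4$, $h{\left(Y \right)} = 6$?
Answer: $0$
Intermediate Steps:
$W{\left(A \right)} = 9 - A$ ($W{\left(A \right)} = 4 - \left(-5 + A\right) = 9 - A$)
$p{\left(c \right)} = 17 + c$ ($p{\left(c \right)} = \left(\left(9 - -4\right) + c\right) + 4 = \left(\left(9 + 4\right) + c\right) + 4 = \left(13 + c\right) + 4 = 17 + c$)
$p{\left(-5 - 0 \right)} B{\left(0 \right)} h{\left(-3 \right)} = \left(17 - 5\right) 0 \cdot 6 = 12 \cdot 0 \cdot 6 = 0 \cdot 6 = 0$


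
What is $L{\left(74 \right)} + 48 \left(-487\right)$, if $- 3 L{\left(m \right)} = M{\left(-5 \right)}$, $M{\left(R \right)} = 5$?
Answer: $- \frac{70133}{3} \approx -23378.0$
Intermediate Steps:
$L{\left(m \right)} = - \frac{5}{3}$ ($L{\left(m \right)} = \left(- \frac{1}{3}\right) 5 = - \frac{5}{3}$)
$L{\left(74 \right)} + 48 \left(-487\right) = - \frac{5}{3} + 48 \left(-487\right) = - \frac{5}{3} - 23376 = - \frac{70133}{3}$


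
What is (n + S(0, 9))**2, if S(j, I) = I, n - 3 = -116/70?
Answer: 131044/1225 ≈ 106.97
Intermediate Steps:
n = 47/35 (n = 3 - 116/70 = 3 - 116*1/70 = 3 - 58/35 = 47/35 ≈ 1.3429)
(n + S(0, 9))**2 = (47/35 + 9)**2 = (362/35)**2 = 131044/1225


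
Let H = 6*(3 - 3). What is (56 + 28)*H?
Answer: 0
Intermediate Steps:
H = 0 (H = 6*0 = 0)
(56 + 28)*H = (56 + 28)*0 = 84*0 = 0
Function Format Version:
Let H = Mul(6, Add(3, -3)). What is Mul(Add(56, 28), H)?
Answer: 0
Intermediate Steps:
H = 0 (H = Mul(6, 0) = 0)
Mul(Add(56, 28), H) = Mul(Add(56, 28), 0) = Mul(84, 0) = 0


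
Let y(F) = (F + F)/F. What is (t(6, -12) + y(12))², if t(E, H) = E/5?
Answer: 256/25 ≈ 10.240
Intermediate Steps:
t(E, H) = E/5 (t(E, H) = E*(⅕) = E/5)
y(F) = 2 (y(F) = (2*F)/F = 2)
(t(6, -12) + y(12))² = ((⅕)*6 + 2)² = (6/5 + 2)² = (16/5)² = 256/25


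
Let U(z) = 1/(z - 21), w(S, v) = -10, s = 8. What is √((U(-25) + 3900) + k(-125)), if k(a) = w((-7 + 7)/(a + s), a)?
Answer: √8231194/46 ≈ 62.370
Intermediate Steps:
k(a) = -10
U(z) = 1/(-21 + z)
√((U(-25) + 3900) + k(-125)) = √((1/(-21 - 25) + 3900) - 10) = √((1/(-46) + 3900) - 10) = √((-1/46 + 3900) - 10) = √(179399/46 - 10) = √(178939/46) = √8231194/46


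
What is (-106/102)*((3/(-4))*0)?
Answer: 0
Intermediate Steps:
(-106/102)*((3/(-4))*0) = (-106*1/102)*(-1/4*3*0) = -(-53)*0/68 = -53/51*0 = 0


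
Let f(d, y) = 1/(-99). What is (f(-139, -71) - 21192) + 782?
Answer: -2020591/99 ≈ -20410.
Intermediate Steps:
f(d, y) = -1/99
(f(-139, -71) - 21192) + 782 = (-1/99 - 21192) + 782 = -2098009/99 + 782 = -2020591/99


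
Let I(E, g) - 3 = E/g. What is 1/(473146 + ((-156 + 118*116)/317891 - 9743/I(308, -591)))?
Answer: 465710315/218518540225687 ≈ 2.1312e-6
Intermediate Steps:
I(E, g) = 3 + E/g
1/(473146 + ((-156 + 118*116)/317891 - 9743/I(308, -591))) = 1/(473146 + ((-156 + 118*116)/317891 - 9743/(3 + 308/(-591)))) = 1/(473146 + ((-156 + 13688)*(1/317891) - 9743/(3 + 308*(-1/591)))) = 1/(473146 + (13532*(1/317891) - 9743/(3 - 308/591))) = 1/(473146 + (13532/317891 - 9743/1465/591)) = 1/(473146 + (13532/317891 - 9743*591/1465)) = 1/(473146 + (13532/317891 - 5758113/1465)) = 1/(473146 - 1830432475303/465710315) = 1/(218518540225687/465710315) = 465710315/218518540225687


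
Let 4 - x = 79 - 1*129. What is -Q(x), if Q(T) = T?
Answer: -54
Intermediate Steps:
x = 54 (x = 4 - (79 - 1*129) = 4 - (79 - 129) = 4 - 1*(-50) = 4 + 50 = 54)
-Q(x) = -1*54 = -54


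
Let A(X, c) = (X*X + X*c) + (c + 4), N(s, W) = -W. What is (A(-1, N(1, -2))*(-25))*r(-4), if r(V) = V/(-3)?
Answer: -500/3 ≈ -166.67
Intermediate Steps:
r(V) = -V/3 (r(V) = V*(-1/3) = -V/3)
A(X, c) = 4 + c + X**2 + X*c (A(X, c) = (X**2 + X*c) + (4 + c) = 4 + c + X**2 + X*c)
(A(-1, N(1, -2))*(-25))*r(-4) = ((4 - 1*(-2) + (-1)**2 - (-1)*(-2))*(-25))*(-1/3*(-4)) = ((4 + 2 + 1 - 1*2)*(-25))*(4/3) = ((4 + 2 + 1 - 2)*(-25))*(4/3) = (5*(-25))*(4/3) = -125*4/3 = -500/3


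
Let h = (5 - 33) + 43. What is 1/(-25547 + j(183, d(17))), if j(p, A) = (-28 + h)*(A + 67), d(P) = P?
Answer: -1/26639 ≈ -3.7539e-5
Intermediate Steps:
h = 15 (h = -28 + 43 = 15)
j(p, A) = -871 - 13*A (j(p, A) = (-28 + 15)*(A + 67) = -13*(67 + A) = -871 - 13*A)
1/(-25547 + j(183, d(17))) = 1/(-25547 + (-871 - 13*17)) = 1/(-25547 + (-871 - 221)) = 1/(-25547 - 1092) = 1/(-26639) = -1/26639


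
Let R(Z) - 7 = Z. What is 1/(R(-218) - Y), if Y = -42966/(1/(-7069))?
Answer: -1/303726865 ≈ -3.2924e-9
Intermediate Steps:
R(Z) = 7 + Z
Y = 303726654 (Y = -42966/(-1/7069) = -42966*(-7069) = 303726654)
1/(R(-218) - Y) = 1/((7 - 218) - 1*303726654) = 1/(-211 - 303726654) = 1/(-303726865) = -1/303726865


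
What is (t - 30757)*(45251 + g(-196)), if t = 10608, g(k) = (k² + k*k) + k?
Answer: -2455901163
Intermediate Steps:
g(k) = k + 2*k² (g(k) = (k² + k²) + k = 2*k² + k = k + 2*k²)
(t - 30757)*(45251 + g(-196)) = (10608 - 30757)*(45251 - 196*(1 + 2*(-196))) = -20149*(45251 - 196*(1 - 392)) = -20149*(45251 - 196*(-391)) = -20149*(45251 + 76636) = -20149*121887 = -2455901163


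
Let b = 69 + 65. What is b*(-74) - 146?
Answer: -10062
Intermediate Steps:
b = 134
b*(-74) - 146 = 134*(-74) - 146 = -9916 - 146 = -10062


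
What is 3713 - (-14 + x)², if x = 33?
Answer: 3352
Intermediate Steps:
3713 - (-14 + x)² = 3713 - (-14 + 33)² = 3713 - 1*19² = 3713 - 1*361 = 3713 - 361 = 3352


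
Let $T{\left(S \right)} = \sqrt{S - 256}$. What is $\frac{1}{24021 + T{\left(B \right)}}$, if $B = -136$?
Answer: $\frac{24021}{577008833} - \frac{14 i \sqrt{2}}{577008833} \approx 4.163 \cdot 10^{-5} - 3.4313 \cdot 10^{-8} i$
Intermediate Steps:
$T{\left(S \right)} = \sqrt{-256 + S}$
$\frac{1}{24021 + T{\left(B \right)}} = \frac{1}{24021 + \sqrt{-256 - 136}} = \frac{1}{24021 + \sqrt{-392}} = \frac{1}{24021 + 14 i \sqrt{2}}$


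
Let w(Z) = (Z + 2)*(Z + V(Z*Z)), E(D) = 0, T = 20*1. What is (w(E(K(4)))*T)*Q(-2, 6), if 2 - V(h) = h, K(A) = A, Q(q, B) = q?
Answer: -160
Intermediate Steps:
V(h) = 2 - h
T = 20
w(Z) = (2 + Z)*(2 + Z - Z²) (w(Z) = (Z + 2)*(Z + (2 - Z*Z)) = (2 + Z)*(Z + (2 - Z²)) = (2 + Z)*(2 + Z - Z²))
(w(E(K(4)))*T)*Q(-2, 6) = ((4 - 1*0² - 1*0³ + 4*0)*20)*(-2) = ((4 - 1*0 - 1*0 + 0)*20)*(-2) = ((4 + 0 + 0 + 0)*20)*(-2) = (4*20)*(-2) = 80*(-2) = -160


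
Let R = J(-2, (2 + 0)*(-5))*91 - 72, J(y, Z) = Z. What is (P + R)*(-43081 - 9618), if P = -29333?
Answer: 1597570185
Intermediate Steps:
R = -982 (R = ((2 + 0)*(-5))*91 - 72 = (2*(-5))*91 - 72 = -10*91 - 72 = -910 - 72 = -982)
(P + R)*(-43081 - 9618) = (-29333 - 982)*(-43081 - 9618) = -30315*(-52699) = 1597570185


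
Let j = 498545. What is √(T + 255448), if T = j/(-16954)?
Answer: √1498306929062/2422 ≈ 505.39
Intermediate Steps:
T = -498545/16954 (T = 498545/(-16954) = 498545*(-1/16954) = -498545/16954 ≈ -29.406)
√(T + 255448) = √(-498545/16954 + 255448) = √(4330366847/16954) = √1498306929062/2422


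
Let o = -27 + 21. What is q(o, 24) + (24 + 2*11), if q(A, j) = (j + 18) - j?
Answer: 64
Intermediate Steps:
o = -6
q(A, j) = 18 (q(A, j) = (18 + j) - j = 18)
q(o, 24) + (24 + 2*11) = 18 + (24 + 2*11) = 18 + (24 + 22) = 18 + 46 = 64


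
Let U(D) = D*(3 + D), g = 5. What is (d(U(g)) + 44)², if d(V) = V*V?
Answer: 2702736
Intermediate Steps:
d(V) = V²
(d(U(g)) + 44)² = ((5*(3 + 5))² + 44)² = ((5*8)² + 44)² = (40² + 44)² = (1600 + 44)² = 1644² = 2702736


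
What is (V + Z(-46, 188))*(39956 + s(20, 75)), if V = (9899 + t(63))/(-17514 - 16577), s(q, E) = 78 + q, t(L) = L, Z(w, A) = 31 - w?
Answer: 104743012430/34091 ≈ 3.0725e+6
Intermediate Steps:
V = -9962/34091 (V = (9899 + 63)/(-17514 - 16577) = 9962/(-34091) = 9962*(-1/34091) = -9962/34091 ≈ -0.29222)
(V + Z(-46, 188))*(39956 + s(20, 75)) = (-9962/34091 + (31 - 1*(-46)))*(39956 + (78 + 20)) = (-9962/34091 + (31 + 46))*(39956 + 98) = (-9962/34091 + 77)*40054 = (2615045/34091)*40054 = 104743012430/34091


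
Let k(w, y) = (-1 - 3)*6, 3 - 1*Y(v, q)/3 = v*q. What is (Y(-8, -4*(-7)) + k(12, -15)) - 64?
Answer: 593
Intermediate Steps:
Y(v, q) = 9 - 3*q*v (Y(v, q) = 9 - 3*v*q = 9 - 3*q*v)
k(w, y) = -24 (k(w, y) = -4*6 = -24)
(Y(-8, -4*(-7)) + k(12, -15)) - 64 = ((9 - 3*(-4*(-7))*(-8)) - 24) - 64 = ((9 - 3*28*(-8)) - 24) - 64 = ((9 + 672) - 24) - 64 = (681 - 24) - 64 = 657 - 64 = 593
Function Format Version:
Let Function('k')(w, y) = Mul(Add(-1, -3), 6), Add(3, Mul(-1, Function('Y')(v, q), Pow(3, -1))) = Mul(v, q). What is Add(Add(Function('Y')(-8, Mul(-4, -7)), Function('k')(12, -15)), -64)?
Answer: 593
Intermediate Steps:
Function('Y')(v, q) = Add(9, Mul(-3, q, v)) (Function('Y')(v, q) = Add(9, Mul(-3, Mul(v, q))) = Add(9, Mul(-3, Mul(q, v))) = Add(9, Mul(-3, q, v)))
Function('k')(w, y) = -24 (Function('k')(w, y) = Mul(-4, 6) = -24)
Add(Add(Function('Y')(-8, Mul(-4, -7)), Function('k')(12, -15)), -64) = Add(Add(Add(9, Mul(-3, Mul(-4, -7), -8)), -24), -64) = Add(Add(Add(9, Mul(-3, 28, -8)), -24), -64) = Add(Add(Add(9, 672), -24), -64) = Add(Add(681, -24), -64) = Add(657, -64) = 593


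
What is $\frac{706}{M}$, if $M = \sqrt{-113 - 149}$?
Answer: $- \frac{353 i \sqrt{262}}{131} \approx - 43.617 i$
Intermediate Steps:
$M = i \sqrt{262}$ ($M = \sqrt{-262} = i \sqrt{262} \approx 16.186 i$)
$\frac{706}{M} = \frac{706}{i \sqrt{262}} = 706 \left(- \frac{i \sqrt{262}}{262}\right) = - \frac{353 i \sqrt{262}}{131}$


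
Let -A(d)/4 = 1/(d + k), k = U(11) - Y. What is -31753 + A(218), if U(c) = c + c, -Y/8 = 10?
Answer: -2540241/80 ≈ -31753.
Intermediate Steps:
Y = -80 (Y = -8*10 = -80)
U(c) = 2*c
k = 102 (k = 2*11 - 1*(-80) = 22 + 80 = 102)
A(d) = -4/(102 + d) (A(d) = -4/(d + 102) = -4/(102 + d))
-31753 + A(218) = -31753 - 4/(102 + 218) = -31753 - 4/320 = -31753 - 4*1/320 = -31753 - 1/80 = -2540241/80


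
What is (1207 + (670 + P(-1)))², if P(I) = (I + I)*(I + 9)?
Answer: 3463321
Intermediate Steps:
P(I) = 2*I*(9 + I) (P(I) = (2*I)*(9 + I) = 2*I*(9 + I))
(1207 + (670 + P(-1)))² = (1207 + (670 + 2*(-1)*(9 - 1)))² = (1207 + (670 + 2*(-1)*8))² = (1207 + (670 - 16))² = (1207 + 654)² = 1861² = 3463321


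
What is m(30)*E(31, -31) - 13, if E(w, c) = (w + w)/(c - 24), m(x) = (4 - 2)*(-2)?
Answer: -467/55 ≈ -8.4909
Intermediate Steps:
m(x) = -4 (m(x) = 2*(-2) = -4)
E(w, c) = 2*w/(-24 + c) (E(w, c) = (2*w)/(-24 + c) = 2*w/(-24 + c))
m(30)*E(31, -31) - 13 = -8*31/(-24 - 31) - 13 = -8*31/(-55) - 13 = -8*31*(-1)/55 - 13 = -4*(-62/55) - 13 = 248/55 - 13 = -467/55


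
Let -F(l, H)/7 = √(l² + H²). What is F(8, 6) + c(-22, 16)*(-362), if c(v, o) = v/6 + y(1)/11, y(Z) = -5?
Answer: 46922/33 ≈ 1421.9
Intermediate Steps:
F(l, H) = -7*√(H² + l²) (F(l, H) = -7*√(l² + H²) = -7*√(H² + l²))
c(v, o) = -5/11 + v/6 (c(v, o) = v/6 - 5/11 = -5/11 + v/6)
F(8, 6) + c(-22, 16)*(-362) = -7*√(6² + 8²) + (-5/11 + (⅙)*(-22))*(-362) = -7*√(36 + 64) + (-5/11 - 11/3)*(-362) = -7*√100 - 136/33*(-362) = -7*10 + 49232/33 = -70 + 49232/33 = 46922/33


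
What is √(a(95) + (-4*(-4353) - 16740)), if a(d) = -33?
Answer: 3*√71 ≈ 25.278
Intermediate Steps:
√(a(95) + (-4*(-4353) - 16740)) = √(-33 + (-4*(-4353) - 16740)) = √(-33 + (17412 - 16740)) = √(-33 + 672) = √639 = 3*√71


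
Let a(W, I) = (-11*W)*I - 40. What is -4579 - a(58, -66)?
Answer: -46647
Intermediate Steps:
a(W, I) = -40 - 11*I*W (a(W, I) = -11*I*W - 40 = -40 - 11*I*W)
-4579 - a(58, -66) = -4579 - (-40 - 11*(-66)*58) = -4579 - (-40 + 42108) = -4579 - 1*42068 = -4579 - 42068 = -46647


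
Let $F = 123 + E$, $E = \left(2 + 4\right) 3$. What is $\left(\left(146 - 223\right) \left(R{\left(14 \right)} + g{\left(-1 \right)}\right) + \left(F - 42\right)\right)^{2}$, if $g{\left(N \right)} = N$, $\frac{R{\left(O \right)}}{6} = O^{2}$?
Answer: $8167821376$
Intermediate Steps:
$R{\left(O \right)} = 6 O^{2}$
$E = 18$ ($E = 6 \cdot 3 = 18$)
$F = 141$ ($F = 123 + 18 = 141$)
$\left(\left(146 - 223\right) \left(R{\left(14 \right)} + g{\left(-1 \right)}\right) + \left(F - 42\right)\right)^{2} = \left(\left(146 - 223\right) \left(6 \cdot 14^{2} - 1\right) + \left(141 - 42\right)\right)^{2} = \left(- 77 \left(6 \cdot 196 - 1\right) + \left(141 - 42\right)\right)^{2} = \left(- 77 \left(1176 - 1\right) + 99\right)^{2} = \left(\left(-77\right) 1175 + 99\right)^{2} = \left(-90475 + 99\right)^{2} = \left(-90376\right)^{2} = 8167821376$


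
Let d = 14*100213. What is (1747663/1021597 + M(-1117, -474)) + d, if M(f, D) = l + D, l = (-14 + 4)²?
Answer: 1432901872639/1021597 ≈ 1.4026e+6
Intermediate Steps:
d = 1402982
l = 100 (l = (-10)² = 100)
M(f, D) = 100 + D
(1747663/1021597 + M(-1117, -474)) + d = (1747663/1021597 + (100 - 474)) + 1402982 = (1747663*(1/1021597) - 374) + 1402982 = (1747663/1021597 - 374) + 1402982 = -380329615/1021597 + 1402982 = 1432901872639/1021597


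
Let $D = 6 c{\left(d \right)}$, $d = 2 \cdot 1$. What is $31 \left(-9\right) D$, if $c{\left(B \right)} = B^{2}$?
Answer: $-6696$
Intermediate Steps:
$d = 2$
$D = 24$ ($D = 6 \cdot 2^{2} = 6 \cdot 4 = 24$)
$31 \left(-9\right) D = 31 \left(-9\right) 24 = \left(-279\right) 24 = -6696$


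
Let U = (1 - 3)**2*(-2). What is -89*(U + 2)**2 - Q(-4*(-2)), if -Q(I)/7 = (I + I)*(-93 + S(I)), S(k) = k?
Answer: -12724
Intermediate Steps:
U = -8 (U = (-2)**2*(-2) = 4*(-2) = -8)
Q(I) = -14*I*(-93 + I) (Q(I) = -7*(I + I)*(-93 + I) = -7*2*I*(-93 + I) = -14*I*(-93 + I))
-89*(U + 2)**2 - Q(-4*(-2)) = -89*(-8 + 2)**2 - 14*(-4*(-2))*(93 - (-4)*(-2)) = -89*(-6)**2 - 14*8*(93 - 1*8) = -89*36 - 14*8*(93 - 8) = -3204 - 14*8*85 = -3204 - 1*9520 = -3204 - 9520 = -12724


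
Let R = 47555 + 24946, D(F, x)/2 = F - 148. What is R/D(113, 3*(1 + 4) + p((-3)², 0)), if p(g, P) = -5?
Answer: -72501/70 ≈ -1035.7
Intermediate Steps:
D(F, x) = -296 + 2*F (D(F, x) = 2*(F - 148) = 2*(-148 + F) = -296 + 2*F)
R = 72501
R/D(113, 3*(1 + 4) + p((-3)², 0)) = 72501/(-296 + 2*113) = 72501/(-296 + 226) = 72501/(-70) = 72501*(-1/70) = -72501/70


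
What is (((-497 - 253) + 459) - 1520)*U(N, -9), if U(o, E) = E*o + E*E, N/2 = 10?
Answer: 179289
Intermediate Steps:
N = 20 (N = 2*10 = 20)
U(o, E) = E² + E*o (U(o, E) = E*o + E² = E² + E*o)
(((-497 - 253) + 459) - 1520)*U(N, -9) = (((-497 - 253) + 459) - 1520)*(-9*(-9 + 20)) = ((-750 + 459) - 1520)*(-9*11) = (-291 - 1520)*(-99) = -1811*(-99) = 179289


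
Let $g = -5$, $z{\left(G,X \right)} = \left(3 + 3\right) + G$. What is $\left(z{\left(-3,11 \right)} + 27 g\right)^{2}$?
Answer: $17424$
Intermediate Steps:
$z{\left(G,X \right)} = 6 + G$
$\left(z{\left(-3,11 \right)} + 27 g\right)^{2} = \left(\left(6 - 3\right) + 27 \left(-5\right)\right)^{2} = \left(3 - 135\right)^{2} = \left(-132\right)^{2} = 17424$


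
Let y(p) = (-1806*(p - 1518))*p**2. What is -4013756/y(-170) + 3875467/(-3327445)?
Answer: -17072576440038991/14657804367637200 ≈ -1.1647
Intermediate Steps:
y(p) = p**2*(2741508 - 1806*p) (y(p) = (-1806*(-1518 + p))*p**2 = (2741508 - 1806*p)*p**2 = p**2*(2741508 - 1806*p))
-4013756/y(-170) + 3875467/(-3327445) = -4013756*1/(52193400*(1518 - 1*(-170))) + 3875467/(-3327445) = -4013756*1/(52193400*(1518 + 170)) + 3875467*(-1/3327445) = -4013756/(1806*28900*1688) - 3875467/3327445 = -4013756/88102459200 - 3875467/3327445 = -4013756*1/88102459200 - 3875467/3327445 = -1003439/22025614800 - 3875467/3327445 = -17072576440038991/14657804367637200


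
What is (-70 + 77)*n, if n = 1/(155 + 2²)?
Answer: 7/159 ≈ 0.044025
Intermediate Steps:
n = 1/159 (n = 1/(155 + 4) = 1/159 ≈ 0.0062893)
(-70 + 77)*n = (-70 + 77)*(1/159) = 7*(1/159) = 7/159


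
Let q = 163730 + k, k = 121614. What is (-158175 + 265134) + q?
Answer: 392303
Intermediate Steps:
q = 285344 (q = 163730 + 121614 = 285344)
(-158175 + 265134) + q = (-158175 + 265134) + 285344 = 106959 + 285344 = 392303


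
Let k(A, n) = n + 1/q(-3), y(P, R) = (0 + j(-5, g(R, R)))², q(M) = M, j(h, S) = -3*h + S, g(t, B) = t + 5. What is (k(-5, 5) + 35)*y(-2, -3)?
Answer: 34391/3 ≈ 11464.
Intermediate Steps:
g(t, B) = 5 + t
j(h, S) = S - 3*h
y(P, R) = (20 + R)² (y(P, R) = (0 + ((5 + R) - 3*(-5)))² = (0 + ((5 + R) + 15))² = (0 + (20 + R))² = (20 + R)²)
k(A, n) = -⅓ + n (k(A, n) = n + 1/(-3) = n + 1*(-⅓) = n - ⅓ = -⅓ + n)
(k(-5, 5) + 35)*y(-2, -3) = ((-⅓ + 5) + 35)*(20 - 3)² = (14/3 + 35)*17² = (119/3)*289 = 34391/3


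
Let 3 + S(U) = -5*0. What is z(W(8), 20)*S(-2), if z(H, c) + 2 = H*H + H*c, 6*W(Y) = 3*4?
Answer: -126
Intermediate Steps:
S(U) = -3 (S(U) = -3 - 5*0 = -3 + 0 = -3)
W(Y) = 2 (W(Y) = (3*4)/6 = (⅙)*12 = 2)
z(H, c) = -2 + H² + H*c (z(H, c) = -2 + (H*H + H*c) = -2 + (H² + H*c) = -2 + H² + H*c)
z(W(8), 20)*S(-2) = (-2 + 2² + 2*20)*(-3) = (-2 + 4 + 40)*(-3) = 42*(-3) = -126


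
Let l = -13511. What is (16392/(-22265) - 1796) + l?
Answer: -340826747/22265 ≈ -15308.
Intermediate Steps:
(16392/(-22265) - 1796) + l = (16392/(-22265) - 1796) - 13511 = (16392*(-1/22265) - 1796) - 13511 = (-16392/22265 - 1796) - 13511 = -40004332/22265 - 13511 = -340826747/22265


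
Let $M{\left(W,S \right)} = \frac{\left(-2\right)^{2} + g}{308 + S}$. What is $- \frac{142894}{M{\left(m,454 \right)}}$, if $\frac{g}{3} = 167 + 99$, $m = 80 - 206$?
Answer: $- \frac{54442614}{401} \approx -1.3577 \cdot 10^{5}$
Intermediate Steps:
$m = -126$
$g = 798$ ($g = 3 \left(167 + 99\right) = 3 \cdot 266 = 798$)
$M{\left(W,S \right)} = \frac{802}{308 + S}$ ($M{\left(W,S \right)} = \frac{\left(-2\right)^{2} + 798}{308 + S} = \frac{4 + 798}{308 + S} = \frac{802}{308 + S}$)
$- \frac{142894}{M{\left(m,454 \right)}} = - \frac{142894}{802 \frac{1}{308 + 454}} = - \frac{142894}{802 \cdot \frac{1}{762}} = - \frac{142894}{\frac{401}{381}} = \left(-142894\right) \frac{381}{401} = - \frac{54442614}{401}$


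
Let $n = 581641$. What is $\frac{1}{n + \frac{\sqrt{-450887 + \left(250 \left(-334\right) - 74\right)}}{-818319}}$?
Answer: $\frac{389493560804013801}{226545424199607391761902} + \frac{818319 i \sqrt{534461}}{226545424199607391761902} \approx 1.7193 \cdot 10^{-6} + 2.6407 \cdot 10^{-15} i$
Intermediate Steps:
$\frac{1}{n + \frac{\sqrt{-450887 + \left(250 \left(-334\right) - 74\right)}}{-818319}} = \frac{1}{581641 + \frac{\sqrt{-450887 + \left(250 \left(-334\right) - 74\right)}}{-818319}} = \frac{1}{581641 + \sqrt{-450887 - 83574} \left(- \frac{1}{818319}\right)} = \frac{1}{581641 + \sqrt{-534461} \left(- \frac{1}{818319}\right)} = \frac{1}{581641 + i \sqrt{534461} \left(- \frac{1}{818319}\right)} = \frac{1}{581641 - \frac{i \sqrt{534461}}{818319}}$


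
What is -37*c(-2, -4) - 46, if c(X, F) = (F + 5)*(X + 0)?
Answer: 28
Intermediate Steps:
c(X, F) = X*(5 + F) (c(X, F) = (5 + F)*X = X*(5 + F))
-37*c(-2, -4) - 46 = -(-74)*(5 - 4) - 46 = -(-74) - 46 = -37*(-2) - 46 = 74 - 46 = 28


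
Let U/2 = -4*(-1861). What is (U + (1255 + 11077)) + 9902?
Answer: 37122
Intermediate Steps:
U = 14888 (U = 2*(-4*(-1861)) = 2*7444 = 14888)
(U + (1255 + 11077)) + 9902 = (14888 + (1255 + 11077)) + 9902 = (14888 + 12332) + 9902 = 27220 + 9902 = 37122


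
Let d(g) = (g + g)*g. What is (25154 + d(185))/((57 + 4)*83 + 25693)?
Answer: 23401/7689 ≈ 3.0434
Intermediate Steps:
d(g) = 2*g**2 (d(g) = (2*g)*g = 2*g**2)
(25154 + d(185))/((57 + 4)*83 + 25693) = (25154 + 2*185**2)/((57 + 4)*83 + 25693) = (25154 + 2*34225)/(61*83 + 25693) = (25154 + 68450)/(5063 + 25693) = 93604/30756 = 93604*(1/30756) = 23401/7689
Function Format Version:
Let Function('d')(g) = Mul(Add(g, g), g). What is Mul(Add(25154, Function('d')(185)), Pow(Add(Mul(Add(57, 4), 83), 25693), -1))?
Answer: Rational(23401, 7689) ≈ 3.0434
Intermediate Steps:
Function('d')(g) = Mul(2, Pow(g, 2)) (Function('d')(g) = Mul(Mul(2, g), g) = Mul(2, Pow(g, 2)))
Mul(Add(25154, Function('d')(185)), Pow(Add(Mul(Add(57, 4), 83), 25693), -1)) = Mul(Add(25154, Mul(2, Pow(185, 2))), Pow(Add(Mul(Add(57, 4), 83), 25693), -1)) = Mul(Add(25154, Mul(2, 34225)), Pow(Add(Mul(61, 83), 25693), -1)) = Mul(Add(25154, 68450), Pow(Add(5063, 25693), -1)) = Mul(93604, Pow(30756, -1)) = Mul(93604, Rational(1, 30756)) = Rational(23401, 7689)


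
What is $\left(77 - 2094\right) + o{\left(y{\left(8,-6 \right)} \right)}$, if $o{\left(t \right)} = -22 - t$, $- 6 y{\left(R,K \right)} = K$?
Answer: $-2040$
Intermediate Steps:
$y{\left(R,K \right)} = - \frac{K}{6}$
$\left(77 - 2094\right) + o{\left(y{\left(8,-6 \right)} \right)} = \left(77 - 2094\right) - \left(22 - -1\right) = -2017 - 23 = -2040$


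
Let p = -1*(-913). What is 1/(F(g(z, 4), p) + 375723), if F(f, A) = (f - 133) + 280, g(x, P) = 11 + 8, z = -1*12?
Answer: 1/375889 ≈ 2.6604e-6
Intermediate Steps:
z = -12
p = 913
g(x, P) = 19
F(f, A) = 147 + f (F(f, A) = (-133 + f) + 280 = 147 + f)
1/(F(g(z, 4), p) + 375723) = 1/((147 + 19) + 375723) = 1/(166 + 375723) = 1/375889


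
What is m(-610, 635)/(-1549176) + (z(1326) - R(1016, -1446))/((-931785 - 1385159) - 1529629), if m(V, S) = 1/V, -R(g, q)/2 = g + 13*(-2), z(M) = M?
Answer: -6806443193/7919392875920 ≈ -0.00085947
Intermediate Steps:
R(g, q) = 52 - 2*g (R(g, q) = -2*(g + 13*(-2)) = -2*(g - 26) = -2*(-26 + g) = 52 - 2*g)
m(-610, 635)/(-1549176) + (z(1326) - R(1016, -1446))/((-931785 - 1385159) - 1529629) = 1/(-610*(-1549176)) + (1326 - (52 - 2*1016))/((-931785 - 1385159) - 1529629) = -1/610*(-1/1549176) + (1326 - (52 - 2032))/(-2316944 - 1529629) = 1/944997360 + (1326 - 1*(-1980))/(-3846573) = 1/944997360 + (1326 + 1980)*(-1/3846573) = 1/944997360 + 3306*(-1/3846573) = 1/944997360 - 1102/1282191 = -6806443193/7919392875920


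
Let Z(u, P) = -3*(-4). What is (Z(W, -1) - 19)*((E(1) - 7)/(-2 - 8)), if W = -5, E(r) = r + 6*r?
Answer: 0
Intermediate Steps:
E(r) = 7*r
Z(u, P) = 12
(Z(W, -1) - 19)*((E(1) - 7)/(-2 - 8)) = (12 - 19)*((7*1 - 7)/(-2 - 8)) = -7*(7 - 7)/(-10) = -0*(-1)/10 = -7*0 = 0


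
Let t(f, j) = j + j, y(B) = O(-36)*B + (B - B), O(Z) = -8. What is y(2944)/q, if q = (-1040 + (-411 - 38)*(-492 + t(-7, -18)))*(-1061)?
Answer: 46/489121 ≈ 9.4046e-5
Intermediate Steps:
y(B) = -8*B (y(B) = -8*B + (B - B) = -8*B + 0 = -8*B)
t(f, j) = 2*j
q = -250429952 (q = (-1040 + (-411 - 38)*(-492 + 2*(-18)))*(-1061) = (-1040 - 449*(-492 - 36))*(-1061) = (-1040 - 449*(-528))*(-1061) = (-1040 + 237072)*(-1061) = 236032*(-1061) = -250429952)
y(2944)/q = -8*2944/(-250429952) = -23552*(-1/250429952) = 46/489121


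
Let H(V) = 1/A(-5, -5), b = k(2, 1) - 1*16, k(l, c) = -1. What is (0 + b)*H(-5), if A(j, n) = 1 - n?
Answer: -17/6 ≈ -2.8333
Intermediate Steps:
b = -17 (b = -1 - 1*16 = -1 - 16 = -17)
H(V) = 1/6 (H(V) = 1/(1 - 1*(-5)) = 1/(1 + 5) = 1/6)
(0 + b)*H(-5) = (0 - 17)*(1/6) = -17*1/6 = -17/6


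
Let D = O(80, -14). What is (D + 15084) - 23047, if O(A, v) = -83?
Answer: -8046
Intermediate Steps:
D = -83
(D + 15084) - 23047 = (-83 + 15084) - 23047 = 15001 - 23047 = -8046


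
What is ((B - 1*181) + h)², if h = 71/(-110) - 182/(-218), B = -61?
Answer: 8405992677481/143760100 ≈ 58472.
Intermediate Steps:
h = 2271/11990 (h = 71*(-1/110) - 182*(-1/218) = -71/110 + 91/109 = 2271/11990 ≈ 0.18941)
((B - 1*181) + h)² = ((-61 - 1*181) + 2271/11990)² = ((-61 - 181) + 2271/11990)² = (-242 + 2271/11990)² = (-2899309/11990)² = 8405992677481/143760100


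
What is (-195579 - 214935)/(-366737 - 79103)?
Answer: 205257/222920 ≈ 0.92076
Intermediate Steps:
(-195579 - 214935)/(-366737 - 79103) = -410514/(-445840) = -410514*(-1/445840) = 205257/222920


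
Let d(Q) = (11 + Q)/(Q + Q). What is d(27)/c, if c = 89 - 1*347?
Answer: -19/6966 ≈ -0.0027275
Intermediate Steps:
d(Q) = (11 + Q)/(2*Q) (d(Q) = (11 + Q)/((2*Q)) = (11 + Q)*(1/(2*Q)) = (11 + Q)/(2*Q))
c = -258 (c = 89 - 347 = -258)
d(27)/c = ((½)*(11 + 27)/27)/(-258) = ((½)*(1/27)*38)*(-1/258) = (19/27)*(-1/258) = -19/6966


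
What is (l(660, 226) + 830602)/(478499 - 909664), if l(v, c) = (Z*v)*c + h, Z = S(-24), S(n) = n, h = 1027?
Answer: 2748211/431165 ≈ 6.3739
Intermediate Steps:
Z = -24
l(v, c) = 1027 - 24*c*v (l(v, c) = (-24*v)*c + 1027 = -24*c*v + 1027 = 1027 - 24*c*v)
(l(660, 226) + 830602)/(478499 - 909664) = ((1027 - 24*226*660) + 830602)/(478499 - 909664) = ((1027 - 3579840) + 830602)/(-431165) = (-3578813 + 830602)*(-1/431165) = -2748211*(-1/431165) = 2748211/431165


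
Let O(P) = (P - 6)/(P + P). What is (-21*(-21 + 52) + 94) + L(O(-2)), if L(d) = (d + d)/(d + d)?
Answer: -556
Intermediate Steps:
O(P) = (-6 + P)/(2*P) (O(P) = (-6 + P)/((2*P)) = (-6 + P)*(1/(2*P)) = (-6 + P)/(2*P))
L(d) = 1 (L(d) = (2*d)/((2*d)) = (2*d)*(1/(2*d)) = 1)
(-21*(-21 + 52) + 94) + L(O(-2)) = (-21*(-21 + 52) + 94) + 1 = (-21*31 + 94) + 1 = (-651 + 94) + 1 = -557 + 1 = -556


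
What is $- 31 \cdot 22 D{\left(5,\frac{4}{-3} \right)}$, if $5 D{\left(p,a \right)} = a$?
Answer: $\frac{2728}{15} \approx 181.87$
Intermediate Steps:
$D{\left(p,a \right)} = \frac{a}{5}$
$- 31 \cdot 22 D{\left(5,\frac{4}{-3} \right)} = - 31 \cdot 22 \frac{4 \frac{1}{-3}}{5} = - 31 \cdot 22 \frac{4 \left(- \frac{1}{3}\right)}{5} = - 31 \cdot 22 \cdot \frac{1}{5} \left(- \frac{4}{3}\right) = - 31 \cdot 22 \left(- \frac{4}{15}\right) = \left(-31\right) \left(- \frac{88}{15}\right) = \frac{2728}{15}$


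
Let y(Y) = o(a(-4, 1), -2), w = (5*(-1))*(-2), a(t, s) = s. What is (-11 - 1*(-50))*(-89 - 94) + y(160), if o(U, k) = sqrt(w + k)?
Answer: -7137 + 2*sqrt(2) ≈ -7134.2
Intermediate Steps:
w = 10 (w = -5*(-2) = 10)
o(U, k) = sqrt(10 + k)
y(Y) = 2*sqrt(2) (y(Y) = sqrt(10 - 2) = sqrt(8) = 2*sqrt(2))
(-11 - 1*(-50))*(-89 - 94) + y(160) = (-11 - 1*(-50))*(-89 - 94) + 2*sqrt(2) = (-11 + 50)*(-183) + 2*sqrt(2) = 39*(-183) + 2*sqrt(2) = -7137 + 2*sqrt(2)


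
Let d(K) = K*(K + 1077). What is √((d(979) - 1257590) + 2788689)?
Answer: √3543923 ≈ 1882.5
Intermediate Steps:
d(K) = K*(1077 + K)
√((d(979) - 1257590) + 2788689) = √((979*(1077 + 979) - 1257590) + 2788689) = √((979*2056 - 1257590) + 2788689) = √((2012824 - 1257590) + 2788689) = √(755234 + 2788689) = √3543923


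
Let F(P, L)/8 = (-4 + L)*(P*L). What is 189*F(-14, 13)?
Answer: -2476656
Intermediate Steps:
F(P, L) = 8*L*P*(-4 + L) (F(P, L) = 8*((-4 + L)*(P*L)) = 8*((-4 + L)*(L*P)) = 8*(L*P*(-4 + L)) = 8*L*P*(-4 + L))
189*F(-14, 13) = 189*(8*13*(-14)*(-4 + 13)) = 189*(8*13*(-14)*9) = 189*(-13104) = -2476656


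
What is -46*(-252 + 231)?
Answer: 966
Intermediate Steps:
-46*(-252 + 231) = -46*(-21) = 966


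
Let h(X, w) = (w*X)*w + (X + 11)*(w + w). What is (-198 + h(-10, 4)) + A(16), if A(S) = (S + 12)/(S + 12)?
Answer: -349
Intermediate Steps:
h(X, w) = X*w² + 2*w*(11 + X) (h(X, w) = (X*w)*w + (11 + X)*(2*w) = X*w² + 2*w*(11 + X))
A(S) = 1 (A(S) = (12 + S)/(12 + S) = 1)
(-198 + h(-10, 4)) + A(16) = (-198 + 4*(22 + 2*(-10) - 10*4)) + 1 = (-198 + 4*(22 - 20 - 40)) + 1 = (-198 + 4*(-38)) + 1 = (-198 - 152) + 1 = -350 + 1 = -349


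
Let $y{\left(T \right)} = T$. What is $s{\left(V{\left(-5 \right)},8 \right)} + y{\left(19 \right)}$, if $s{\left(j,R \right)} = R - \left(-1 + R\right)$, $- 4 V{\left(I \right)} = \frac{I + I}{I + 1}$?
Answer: $20$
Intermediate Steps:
$V{\left(I \right)} = - \frac{I}{2 \left(1 + I\right)}$ ($V{\left(I \right)} = - \frac{\left(I + I\right) \frac{1}{I + 1}}{4} = - \frac{2 I \frac{1}{1 + I}}{4} = - \frac{I}{2 \left(1 + I\right)}$)
$s{\left(j,R \right)} = 1$
$s{\left(V{\left(-5 \right)},8 \right)} + y{\left(19 \right)} = 1 + 19 = 20$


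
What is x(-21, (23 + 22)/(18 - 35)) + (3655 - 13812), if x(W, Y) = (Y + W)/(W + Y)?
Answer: -10156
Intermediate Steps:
x(W, Y) = 1 (x(W, Y) = (W + Y)/(W + Y) = 1)
x(-21, (23 + 22)/(18 - 35)) + (3655 - 13812) = 1 + (3655 - 13812) = 1 - 10157 = -10156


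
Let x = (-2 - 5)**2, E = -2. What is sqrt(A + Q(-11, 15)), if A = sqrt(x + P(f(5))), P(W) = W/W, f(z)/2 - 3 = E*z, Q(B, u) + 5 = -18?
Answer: sqrt(-23 + 5*sqrt(2)) ≈ 3.9911*I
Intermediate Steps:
Q(B, u) = -23 (Q(B, u) = -5 - 18 = -23)
f(z) = 6 - 4*z (f(z) = 6 + 2*(-2*z) = 6 - 4*z)
x = 49 (x = (-7)**2 = 49)
P(W) = 1
A = 5*sqrt(2) (A = sqrt(49 + 1) = sqrt(50) = 5*sqrt(2) ≈ 7.0711)
sqrt(A + Q(-11, 15)) = sqrt(5*sqrt(2) - 23) = sqrt(-23 + 5*sqrt(2))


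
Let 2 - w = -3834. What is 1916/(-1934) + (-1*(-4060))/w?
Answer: 8969/132479 ≈ 0.067701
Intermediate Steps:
w = 3836 (w = 2 - 1*(-3834) = 2 + 3834 = 3836)
1916/(-1934) + (-1*(-4060))/w = 1916/(-1934) - 1*(-4060)/3836 = 1916*(-1/1934) + 4060*(1/3836) = -958/967 + 145/137 = 8969/132479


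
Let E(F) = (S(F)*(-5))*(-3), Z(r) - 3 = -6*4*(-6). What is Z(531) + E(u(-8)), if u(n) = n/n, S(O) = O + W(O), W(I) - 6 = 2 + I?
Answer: 297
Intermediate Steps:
W(I) = 8 + I (W(I) = 6 + (2 + I) = 8 + I)
S(O) = 8 + 2*O (S(O) = O + (8 + O) = 8 + 2*O)
Z(r) = 147 (Z(r) = 3 - 6*4*(-6) = 3 - 24*(-6) = 3 + 144 = 147)
u(n) = 1
E(F) = 120 + 30*F (E(F) = ((8 + 2*F)*(-5))*(-3) = (-40 - 10*F)*(-3) = 120 + 30*F)
Z(531) + E(u(-8)) = 147 + (120 + 30*1) = 147 + (120 + 30) = 147 + 150 = 297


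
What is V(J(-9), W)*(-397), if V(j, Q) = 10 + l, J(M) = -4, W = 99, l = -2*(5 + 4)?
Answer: 3176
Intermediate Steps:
l = -18 (l = -2*9 = -18)
V(j, Q) = -8 (V(j, Q) = 10 - 18 = -8)
V(J(-9), W)*(-397) = -8*(-397) = 3176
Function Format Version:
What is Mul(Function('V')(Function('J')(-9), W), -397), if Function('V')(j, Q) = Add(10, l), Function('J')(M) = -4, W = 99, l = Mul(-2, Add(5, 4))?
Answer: 3176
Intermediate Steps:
l = -18 (l = Mul(-2, 9) = -18)
Function('V')(j, Q) = -8 (Function('V')(j, Q) = Add(10, -18) = -8)
Mul(Function('V')(Function('J')(-9), W), -397) = Mul(-8, -397) = 3176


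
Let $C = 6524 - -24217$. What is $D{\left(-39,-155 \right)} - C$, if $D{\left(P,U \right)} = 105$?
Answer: $-30636$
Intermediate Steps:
$C = 30741$ ($C = 6524 + 24217 = 30741$)
$D{\left(-39,-155 \right)} - C = 105 - 30741 = -30636$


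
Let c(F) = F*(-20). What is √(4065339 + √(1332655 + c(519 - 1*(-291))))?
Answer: √(4065339 + √1316455) ≈ 2016.6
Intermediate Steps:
c(F) = -20*F
√(4065339 + √(1332655 + c(519 - 1*(-291)))) = √(4065339 + √(1332655 - 20*(519 - 1*(-291)))) = √(4065339 + √(1332655 - 20*(519 + 291))) = √(4065339 + √(1332655 - 20*810)) = √(4065339 + √(1332655 - 16200)) = √(4065339 + √1316455)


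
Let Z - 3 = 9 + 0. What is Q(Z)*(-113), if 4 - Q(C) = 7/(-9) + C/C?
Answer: -3842/9 ≈ -426.89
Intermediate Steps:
Z = 12 (Z = 3 + (9 + 0) = 3 + 9 = 12)
Q(C) = 34/9 (Q(C) = 4 - (7/(-9) + C/C) = 4 - (7*(-1/9) + 1) = 4 - (-7/9 + 1) = 4 - 1*2/9 = 4 - 2/9 = 34/9)
Q(Z)*(-113) = (34/9)*(-113) = -3842/9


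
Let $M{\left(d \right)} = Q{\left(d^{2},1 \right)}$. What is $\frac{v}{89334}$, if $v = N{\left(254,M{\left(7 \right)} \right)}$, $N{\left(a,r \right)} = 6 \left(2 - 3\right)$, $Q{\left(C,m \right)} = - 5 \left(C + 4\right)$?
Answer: $- \frac{1}{14889} \approx -6.7164 \cdot 10^{-5}$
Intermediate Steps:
$Q{\left(C,m \right)} = -20 - 5 C$ ($Q{\left(C,m \right)} = - 5 \left(4 + C\right) = -20 - 5 C$)
$M{\left(d \right)} = -20 - 5 d^{2}$
$N{\left(a,r \right)} = -6$ ($N{\left(a,r \right)} = 6 \left(-1\right) = -6$)
$v = -6$
$\frac{v}{89334} = - \frac{6}{89334} = \left(-6\right) \frac{1}{89334} = - \frac{1}{14889}$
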